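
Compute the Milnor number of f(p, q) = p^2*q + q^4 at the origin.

The Hessian of f at 0 has rank 0. Corank 2; j^3 = p^2*q has shape L^2 M (L != M), so D-series; mu = 5 gives D_5.

5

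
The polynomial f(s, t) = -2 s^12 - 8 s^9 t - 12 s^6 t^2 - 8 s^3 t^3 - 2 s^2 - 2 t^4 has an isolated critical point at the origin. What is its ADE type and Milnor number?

Type A_3, Milnor number mu = 3.

The Hessian of f at 0 has rank 1. Corank 1: A-series; mu = 3 gives A_3.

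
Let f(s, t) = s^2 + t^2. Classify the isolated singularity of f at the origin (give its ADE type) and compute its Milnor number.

Type A1, Milnor number mu = 1.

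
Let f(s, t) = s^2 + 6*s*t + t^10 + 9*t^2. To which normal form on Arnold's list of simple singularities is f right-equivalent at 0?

A_9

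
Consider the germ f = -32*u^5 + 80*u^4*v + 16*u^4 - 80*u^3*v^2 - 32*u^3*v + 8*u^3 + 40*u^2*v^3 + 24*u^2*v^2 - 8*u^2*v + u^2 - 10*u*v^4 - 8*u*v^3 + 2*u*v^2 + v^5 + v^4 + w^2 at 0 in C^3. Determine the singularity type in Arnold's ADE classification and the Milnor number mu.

The Hessian of f at 0 is [[2, 0, 0], [0, 0, 0], [0, 0, 2]] with rank 2, so corank 1. A Groebner basis of the Jacobian ideal J(f) in C{u,v,w} is {u/4 + v^3 + v^2/4, u^2, u*v - u/4 - v^2/4, w}; counting standard monomials gives mu = 4. Corank 1: A-series; mu = 4 gives A_4.

Type A_4, Milnor number mu = 4.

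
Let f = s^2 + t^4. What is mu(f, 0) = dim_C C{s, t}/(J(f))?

3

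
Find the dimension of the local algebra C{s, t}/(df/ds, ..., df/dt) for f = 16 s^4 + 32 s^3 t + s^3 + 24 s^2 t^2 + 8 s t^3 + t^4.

6

The Hessian of f at 0 is [[0, 0], [0, 0]] with rank 0, so corank 2. A Groebner basis of the Jacobian ideal J(f) in C{s,t} is {t^4, s*t^2 + t^3/6, s^2}; counting standard monomials gives mu = 6. Corank 2; j^3 = s^3 is a perfect cube, so E-series; the 4-jet and mu = 6 give E_6.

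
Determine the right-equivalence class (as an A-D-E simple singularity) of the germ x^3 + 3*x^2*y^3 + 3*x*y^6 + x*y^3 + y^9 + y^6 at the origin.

E_7

The Hessian of f at 0 has rank 0. Corank 2; j^3 = x^3 is a perfect cube, so E-series; the 4-jet and mu = 7 give E_7.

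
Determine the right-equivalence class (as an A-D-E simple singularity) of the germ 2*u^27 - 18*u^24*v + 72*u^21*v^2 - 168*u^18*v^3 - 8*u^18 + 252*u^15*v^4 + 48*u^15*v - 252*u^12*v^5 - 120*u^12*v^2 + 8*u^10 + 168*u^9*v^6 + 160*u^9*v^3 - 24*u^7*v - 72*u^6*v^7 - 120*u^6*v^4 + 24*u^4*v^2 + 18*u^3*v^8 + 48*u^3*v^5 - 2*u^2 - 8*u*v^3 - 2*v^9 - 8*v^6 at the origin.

A_8

The Hessian of f at 0 is [[-4, 0], [0, 0]] with rank 1, so corank 1. A Groebner basis of the Jacobian ideal J(f) in C{u,v} is {u^2*v^2, u^3, u/2 + v^3}; counting standard monomials gives mu = 8. Corank 1: A-series; mu = 8 gives A_8.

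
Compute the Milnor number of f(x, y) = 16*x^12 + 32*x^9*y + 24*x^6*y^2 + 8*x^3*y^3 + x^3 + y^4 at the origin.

6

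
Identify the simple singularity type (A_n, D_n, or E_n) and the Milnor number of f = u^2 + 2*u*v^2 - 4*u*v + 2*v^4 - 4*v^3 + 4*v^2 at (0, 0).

Type A_{3}, Milnor number mu = 3.

The Hessian of f at 0 has rank 1. Corank 1: A-series; mu = 3 gives A_3.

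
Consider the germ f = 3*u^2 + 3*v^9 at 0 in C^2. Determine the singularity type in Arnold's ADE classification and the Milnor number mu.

Type A_{8}, Milnor number mu = 8.

The Hessian of f at 0 has rank 1. Corank 1: A-series; mu = 8 gives A_8.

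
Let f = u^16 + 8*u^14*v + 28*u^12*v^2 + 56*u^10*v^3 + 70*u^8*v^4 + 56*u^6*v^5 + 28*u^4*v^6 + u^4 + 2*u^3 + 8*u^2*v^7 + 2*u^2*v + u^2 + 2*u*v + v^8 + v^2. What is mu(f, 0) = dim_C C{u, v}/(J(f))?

7

The Hessian of f at 0 is [[2, 2], [2, 2]] with rank 1, so corank 1. A Groebner basis of the Jacobian ideal J(f) in C{u,v} is {u*v^3 - 6*u*v^2 + 5*u*v - u - 3*v^3 + 4*v^2 - v, 14*u*v^2 - 14*u*v + 3*u + v^4 + 6*v^3 - 11*v^2 + 3*v, u^2 + u + v}; counting standard monomials gives mu = 7. Corank 1: A-series; mu = 7 gives A_7.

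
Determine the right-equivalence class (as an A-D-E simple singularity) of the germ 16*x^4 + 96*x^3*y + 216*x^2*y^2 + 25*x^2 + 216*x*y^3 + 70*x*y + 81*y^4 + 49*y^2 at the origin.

The Hessian of f at 0 has rank 1. Corank 1: A-series; mu = 3 gives A_3.

A_{3}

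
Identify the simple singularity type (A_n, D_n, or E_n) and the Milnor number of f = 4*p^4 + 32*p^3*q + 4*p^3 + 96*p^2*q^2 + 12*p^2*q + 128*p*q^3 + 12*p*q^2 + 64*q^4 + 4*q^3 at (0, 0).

Type E_6, Milnor number mu = 6.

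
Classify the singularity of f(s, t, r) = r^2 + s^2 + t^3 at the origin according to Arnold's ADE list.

A_2

The Hessian of f at 0 has rank 2. Corank 1: A-series; mu = 2 gives A_2.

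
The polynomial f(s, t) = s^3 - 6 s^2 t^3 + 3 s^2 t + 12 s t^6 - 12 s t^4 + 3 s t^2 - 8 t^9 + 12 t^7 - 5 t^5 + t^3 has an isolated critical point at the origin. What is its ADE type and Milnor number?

The Hessian of f at 0 is [[0, 0], [0, 0]] with rank 0, so corank 2. A Groebner basis of the Jacobian ideal J(f) in C{s,t} is {-s^2/4 + s*t^3 - s*t/2 - t^2/4, t^4, s^3 - 3*s*t^2 - 2*t^3, s^2*t + 2*s*t^2 + t^3}; counting standard monomials gives mu = 8. Corank 2; j^3 = (s + t)^3 is a perfect cube, so E-series; the 5-jet and mu = 8 give E_8.

Type E_8, Milnor number mu = 8.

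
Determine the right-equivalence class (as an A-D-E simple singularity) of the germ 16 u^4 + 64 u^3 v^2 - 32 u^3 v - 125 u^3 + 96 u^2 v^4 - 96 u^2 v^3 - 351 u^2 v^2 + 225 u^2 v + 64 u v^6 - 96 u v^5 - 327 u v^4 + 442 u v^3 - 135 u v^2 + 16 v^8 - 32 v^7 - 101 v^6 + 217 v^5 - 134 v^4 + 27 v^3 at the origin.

E6

The Hessian of f at 0 is [[0, 0], [0, 0]] with rank 0, so corank 2. A Groebner basis of the Jacobian ideal J(f) in C{u,v} is {u^3 - 27*u^2/10 + 81*u*v/25 - 243*v^2/250, u^2*v - 24*u^2/5 + 144*u*v/25 - 216*v^2/125, -17*u^2/2 + u*v^2 + 51*u*v/5 - 153*v^2/50, -15*u^2 + 18*u*v + v^3 - 27*v^2/5}; counting standard monomials gives mu = 6. Corank 2; j^3 = -(5*u - 3*v)^3 is a perfect cube, so E-series; the 4-jet and mu = 6 give E_6.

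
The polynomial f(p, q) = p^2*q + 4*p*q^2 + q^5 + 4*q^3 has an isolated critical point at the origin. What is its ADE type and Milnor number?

Type D_6, Milnor number mu = 6.

The Hessian of f at 0 has rank 0. Corank 2; j^3 = q*(p + 2*q)^2 has shape L^2 M (L != M), so D-series; mu = 6 gives D_6.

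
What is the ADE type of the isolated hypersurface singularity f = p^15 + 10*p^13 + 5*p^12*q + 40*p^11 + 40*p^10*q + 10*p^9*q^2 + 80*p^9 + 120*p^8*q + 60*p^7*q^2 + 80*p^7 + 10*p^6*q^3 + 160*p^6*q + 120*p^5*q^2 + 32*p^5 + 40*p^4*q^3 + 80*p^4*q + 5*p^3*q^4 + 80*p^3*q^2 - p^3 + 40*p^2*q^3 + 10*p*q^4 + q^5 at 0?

E_8

The Hessian of f at 0 has rank 0. Corank 2; j^3 = -p^3 is a perfect cube, so E-series; the 5-jet and mu = 8 give E_8.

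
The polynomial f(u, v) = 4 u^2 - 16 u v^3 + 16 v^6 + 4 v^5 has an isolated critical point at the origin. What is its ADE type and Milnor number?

Type A_{4}, Milnor number mu = 4.

The Hessian of f at 0 is [[8, 0], [0, 0]] with rank 1, so corank 1. A Groebner basis of the Jacobian ideal J(f) in C{u,v} is {-u/2 + v^3, u^2, u*v}; counting standard monomials gives mu = 4. Corank 1: A-series; mu = 4 gives A_4.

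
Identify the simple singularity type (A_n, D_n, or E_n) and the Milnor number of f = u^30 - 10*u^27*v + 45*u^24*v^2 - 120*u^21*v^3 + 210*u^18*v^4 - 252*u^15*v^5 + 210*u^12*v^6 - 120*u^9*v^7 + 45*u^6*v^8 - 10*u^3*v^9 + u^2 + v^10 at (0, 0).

Type A_9, Milnor number mu = 9.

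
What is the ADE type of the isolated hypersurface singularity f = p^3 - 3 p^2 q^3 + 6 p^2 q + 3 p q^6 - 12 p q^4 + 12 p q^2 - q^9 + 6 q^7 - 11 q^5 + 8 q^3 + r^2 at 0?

E_8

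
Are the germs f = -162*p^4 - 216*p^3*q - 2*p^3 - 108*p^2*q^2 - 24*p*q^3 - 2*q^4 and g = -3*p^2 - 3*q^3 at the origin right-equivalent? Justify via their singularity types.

No.

The Hessian of f at 0 has rank 0. Corank 2; j^3 = -2*p^3 is a perfect cube, so E-series; the 4-jet and mu = 6 give E_6. The Hessian of g at 0 has rank 1. Corank 1: A-series; mu = 2 gives A_2. f is E_6 but g is A_2, hence not right-equivalent.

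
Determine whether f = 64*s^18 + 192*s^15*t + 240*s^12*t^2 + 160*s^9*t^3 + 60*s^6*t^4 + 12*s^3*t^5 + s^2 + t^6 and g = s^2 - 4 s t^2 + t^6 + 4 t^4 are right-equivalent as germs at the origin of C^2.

Yes.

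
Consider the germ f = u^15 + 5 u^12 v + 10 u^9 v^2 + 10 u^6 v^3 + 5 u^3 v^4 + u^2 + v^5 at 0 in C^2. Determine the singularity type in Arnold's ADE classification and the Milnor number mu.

The Hessian of f at 0 has rank 1. Corank 1: A-series; mu = 4 gives A_4.

Type A4, Milnor number mu = 4.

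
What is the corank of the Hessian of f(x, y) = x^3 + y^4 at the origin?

2

Hessian at 0 has rank 0.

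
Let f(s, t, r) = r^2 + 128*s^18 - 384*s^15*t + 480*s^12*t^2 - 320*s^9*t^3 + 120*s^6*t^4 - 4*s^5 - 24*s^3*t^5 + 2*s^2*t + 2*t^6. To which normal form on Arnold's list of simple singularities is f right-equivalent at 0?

The Hessian of f at 0 is [[0, 0, 0], [0, 0, 0], [0, 0, 2]] with rank 1, so corank 2. A Groebner basis of the Jacobian ideal J(f) in C{s,t,r} is {s^2/6 + t^5, s^3, s*t, r}; counting standard monomials gives mu = 7. Corank 2; j^3 = 2*s^2*t has shape L^2 M (L != M), so D-series; mu = 7 gives D_7.

D7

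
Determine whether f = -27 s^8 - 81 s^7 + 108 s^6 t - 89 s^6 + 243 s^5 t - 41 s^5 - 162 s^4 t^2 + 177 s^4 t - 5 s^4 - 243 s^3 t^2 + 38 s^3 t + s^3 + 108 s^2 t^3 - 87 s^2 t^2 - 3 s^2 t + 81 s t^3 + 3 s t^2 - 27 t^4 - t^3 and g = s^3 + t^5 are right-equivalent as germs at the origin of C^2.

The Hessian of f at 0 is [[0, 0], [0, 0]] with rank 0, so corank 2. A Groebner basis of the Jacobian ideal J(f) in C{s,t} is {-3*s^2/14 + 3*s*t/7 + t^4 - t^3/14 - 3*t^2/14, s^3 + 12*s^2/7 - 24*s*t/7 - 3*t^3/7 + 12*t^2/7, s^2*t + 15*s^2/14 - 15*s*t/7 - 9*t^3/14 + 15*t^2/14, s^2/2 + s*t^2 - s*t - 5*t^3/6 + t^2/2}; counting standard monomials gives mu = 7. Corank 2; j^3 = (s - t)^3 is a perfect cube, so E-series; the 4-jet and mu = 7 give E_7. The Hessian of g at 0 is [[0, 0], [0, 0]] with rank 0, so corank 2. A Groebner basis of the Jacobian ideal J(g) in C{s,t} is {t^4, s^2}; counting standard monomials gives mu = 8. Corank 2; j^3 = s^3 is a perfect cube, so E-series; the 5-jet and mu = 8 give E_8. f is E_7 but g is E_8, hence not right-equivalent.

No.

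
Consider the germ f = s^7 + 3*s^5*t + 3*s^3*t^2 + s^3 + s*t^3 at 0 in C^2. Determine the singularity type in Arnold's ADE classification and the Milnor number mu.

Type E_7, Milnor number mu = 7.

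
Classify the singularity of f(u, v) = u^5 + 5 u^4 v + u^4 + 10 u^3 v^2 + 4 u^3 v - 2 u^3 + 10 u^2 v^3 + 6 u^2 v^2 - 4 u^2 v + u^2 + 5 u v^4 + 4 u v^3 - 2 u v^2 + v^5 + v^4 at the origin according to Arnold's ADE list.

The Hessian of f at 0 has rank 1. Corank 1: A-series; mu = 4 gives A_4.

A_4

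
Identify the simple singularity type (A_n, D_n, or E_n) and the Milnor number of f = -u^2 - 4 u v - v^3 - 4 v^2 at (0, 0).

Type A2, Milnor number mu = 2.

The Hessian of f at 0 is [[-2, -4], [-4, -8]] with rank 1, so corank 1. A Groebner basis of the Jacobian ideal J(f) in C{u,v} is {v^2, u + 2*v}; counting standard monomials gives mu = 2. Corank 1: A-series; mu = 2 gives A_2.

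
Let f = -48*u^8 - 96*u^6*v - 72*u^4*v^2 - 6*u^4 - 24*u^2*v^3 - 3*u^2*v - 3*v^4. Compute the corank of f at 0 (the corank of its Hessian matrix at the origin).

2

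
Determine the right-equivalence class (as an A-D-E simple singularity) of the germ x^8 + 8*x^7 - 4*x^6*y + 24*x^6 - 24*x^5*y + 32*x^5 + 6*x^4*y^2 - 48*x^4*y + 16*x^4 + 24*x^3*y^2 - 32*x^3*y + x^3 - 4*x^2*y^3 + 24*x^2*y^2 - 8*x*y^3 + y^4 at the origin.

E_{6}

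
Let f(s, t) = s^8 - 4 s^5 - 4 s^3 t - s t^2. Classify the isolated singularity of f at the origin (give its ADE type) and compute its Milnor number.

Type D_{9}, Milnor number mu = 9.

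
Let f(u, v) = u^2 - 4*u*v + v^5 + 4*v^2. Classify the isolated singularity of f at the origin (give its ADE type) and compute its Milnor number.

Type A_{4}, Milnor number mu = 4.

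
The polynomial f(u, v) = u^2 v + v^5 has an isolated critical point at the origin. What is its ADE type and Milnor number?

Type D_{6}, Milnor number mu = 6.

The Hessian of f at 0 is [[0, 0], [0, 0]] with rank 0, so corank 2. A Groebner basis of the Jacobian ideal J(f) in C{u,v} is {u^2/5 + v^4, u^3, u*v}; counting standard monomials gives mu = 6. Corank 2; j^3 = u^2*v has shape L^2 M (L != M), so D-series; mu = 6 gives D_6.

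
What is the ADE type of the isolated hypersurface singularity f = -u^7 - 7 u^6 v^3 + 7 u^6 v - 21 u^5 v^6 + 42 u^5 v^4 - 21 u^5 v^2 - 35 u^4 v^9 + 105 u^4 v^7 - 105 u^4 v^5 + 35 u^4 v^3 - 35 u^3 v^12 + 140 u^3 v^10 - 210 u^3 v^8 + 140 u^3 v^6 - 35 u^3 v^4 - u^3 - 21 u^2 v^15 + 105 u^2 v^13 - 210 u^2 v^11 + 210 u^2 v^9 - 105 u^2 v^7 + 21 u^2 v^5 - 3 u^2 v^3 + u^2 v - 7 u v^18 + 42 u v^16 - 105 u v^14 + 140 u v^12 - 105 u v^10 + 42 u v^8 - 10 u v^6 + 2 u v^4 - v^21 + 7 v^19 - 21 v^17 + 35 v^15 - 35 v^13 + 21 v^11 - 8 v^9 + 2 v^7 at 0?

The Hessian of f at 0 has rank 0. Corank 2; j^3 = -u^2*(u - v) has shape L^2 M (L != M), so D-series; mu = 8 gives D_8.

D8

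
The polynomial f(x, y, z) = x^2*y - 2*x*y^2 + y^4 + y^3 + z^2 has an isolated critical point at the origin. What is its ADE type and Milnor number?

Type D_{5}, Milnor number mu = 5.

The Hessian of f at 0 is [[0, 0, 0], [0, 0, 0], [0, 0, 2]] with rank 1, so corank 2. A Groebner basis of the Jacobian ideal J(f) in C{x,y,z} is {x^3 + x^2/4 - y^2/4, x^2/4 + y^3 - y^2/4, x*y - y^2, z}; counting standard monomials gives mu = 5. Corank 2; j^3 = y*(x - y)^2 has shape L^2 M (L != M), so D-series; mu = 5 gives D_5.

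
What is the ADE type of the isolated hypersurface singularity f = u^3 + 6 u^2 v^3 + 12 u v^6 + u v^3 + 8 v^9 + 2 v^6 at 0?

E_7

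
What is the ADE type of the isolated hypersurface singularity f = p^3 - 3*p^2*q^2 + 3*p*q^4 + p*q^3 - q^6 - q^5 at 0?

E_7

The Hessian of f at 0 has rank 0. Corank 2; j^3 = p^3 is a perfect cube, so E-series; the 4-jet and mu = 7 give E_7.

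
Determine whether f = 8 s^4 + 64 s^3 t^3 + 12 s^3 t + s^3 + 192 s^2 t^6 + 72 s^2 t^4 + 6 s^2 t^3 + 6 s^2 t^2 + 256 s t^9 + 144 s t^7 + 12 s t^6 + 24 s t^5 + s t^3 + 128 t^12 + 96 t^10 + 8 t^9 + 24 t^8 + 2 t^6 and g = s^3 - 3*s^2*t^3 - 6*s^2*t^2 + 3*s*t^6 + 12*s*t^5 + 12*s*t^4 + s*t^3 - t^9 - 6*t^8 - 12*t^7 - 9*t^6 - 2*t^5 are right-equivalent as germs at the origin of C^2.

The Hessian of f at 0 is [[0, 0], [0, 0]] with rank 0, so corank 2. A Groebner basis of the Jacobian ideal J(f) in C{s,t} is {3*s^2/4 + t^4 + t^3/4, s^3, s^2*t - s^2/4 - t^3/12, s^2 + s*t^2 + t^3/3}; counting standard monomials gives mu = 7. Corank 2; j^3 = s^3 is a perfect cube, so E-series; the 4-jet and mu = 7 give E_7. The Hessian of g at 0 is [[0, 0], [0, 0]] with rank 0, so corank 2. A Groebner basis of the Jacobian ideal J(g) in C{s,t} is {-s^2/4 + t^4 - t^3/12, s^3, s^2*t + s^2/12 + t^3/36, -s^2/2 + s*t^2 - t^3/6}; counting standard monomials gives mu = 7. Corank 2; j^3 = s^3 is a perfect cube, so E-series; the 4-jet and mu = 7 give E_7. Both have type E_7, hence right-equivalent.

Yes.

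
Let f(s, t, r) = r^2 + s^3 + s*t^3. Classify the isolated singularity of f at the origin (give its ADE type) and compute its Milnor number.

Type E_{7}, Milnor number mu = 7.

The Hessian of f at 0 is [[0, 0, 0], [0, 0, 0], [0, 0, 2]] with rank 1, so corank 2. A Groebner basis of the Jacobian ideal J(f) in C{s,t,r} is {s^3, s*t^2, 3*s^2 + t^3, r}; counting standard monomials gives mu = 7. Corank 2; j^3 = s^3 is a perfect cube, so E-series; the 4-jet and mu = 7 give E_7.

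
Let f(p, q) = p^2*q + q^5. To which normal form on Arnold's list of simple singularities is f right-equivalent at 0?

The Hessian of f at 0 has rank 0. Corank 2; j^3 = p^2*q has shape L^2 M (L != M), so D-series; mu = 6 gives D_6.

D_6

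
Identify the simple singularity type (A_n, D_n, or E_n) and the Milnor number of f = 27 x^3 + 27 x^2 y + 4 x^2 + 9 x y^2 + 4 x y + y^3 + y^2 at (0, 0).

Type A_{2}, Milnor number mu = 2.

The Hessian of f at 0 has rank 1. Corank 1: A-series; mu = 2 gives A_2.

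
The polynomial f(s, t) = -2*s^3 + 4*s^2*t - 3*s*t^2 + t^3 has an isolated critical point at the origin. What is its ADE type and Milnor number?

Type D_{4}, Milnor number mu = 4.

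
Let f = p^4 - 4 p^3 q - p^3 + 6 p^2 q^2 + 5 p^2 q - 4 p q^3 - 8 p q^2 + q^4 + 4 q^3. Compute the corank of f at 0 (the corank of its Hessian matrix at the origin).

2

Hessian at 0 has rank 0.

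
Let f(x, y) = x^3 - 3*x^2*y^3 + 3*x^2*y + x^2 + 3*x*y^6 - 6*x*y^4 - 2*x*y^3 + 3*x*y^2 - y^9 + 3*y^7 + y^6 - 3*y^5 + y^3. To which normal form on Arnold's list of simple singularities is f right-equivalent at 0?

A_{2}

The Hessian of f at 0 is [[2, 0], [0, 0]] with rank 1, so corank 1. A Groebner basis of the Jacobian ideal J(f) in C{x,y} is {y^2, x}; counting standard monomials gives mu = 2. Corank 1: A-series; mu = 2 gives A_2.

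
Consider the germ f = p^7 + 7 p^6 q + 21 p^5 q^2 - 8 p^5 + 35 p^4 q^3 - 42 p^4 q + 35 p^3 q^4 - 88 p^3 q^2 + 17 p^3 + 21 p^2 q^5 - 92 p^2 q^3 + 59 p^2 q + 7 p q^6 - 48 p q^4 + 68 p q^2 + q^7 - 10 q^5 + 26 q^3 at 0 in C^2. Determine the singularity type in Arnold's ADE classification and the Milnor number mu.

Type D_4, Milnor number mu = 4.

The Hessian of f at 0 is [[0, 0], [0, 0]] with rank 0, so corank 2. A Groebner basis of the Jacobian ideal J(f) in C{p,q} is {q^3, p^2 - 22*q^2/13, p*q + 17*q^2/13}; counting standard monomials gives mu = 4. Corank 2; j^3 = (p + q)*(17*p^2 + 42*p*q + 26*q^2) splits into three distinct lines over C (the quadratic factor has nonzero discriminant), so D_4.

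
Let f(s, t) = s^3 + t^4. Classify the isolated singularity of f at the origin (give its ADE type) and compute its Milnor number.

Type E_6, Milnor number mu = 6.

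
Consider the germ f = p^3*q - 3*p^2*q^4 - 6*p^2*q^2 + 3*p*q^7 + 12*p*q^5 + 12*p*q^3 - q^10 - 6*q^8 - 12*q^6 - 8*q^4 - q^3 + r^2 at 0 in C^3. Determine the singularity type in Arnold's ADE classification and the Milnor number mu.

Type E7, Milnor number mu = 7.

The Hessian of f at 0 has rank 1. Corank 2; j^3 = -q^3 is a perfect cube, so E-series; the 4-jet and mu = 7 give E_7.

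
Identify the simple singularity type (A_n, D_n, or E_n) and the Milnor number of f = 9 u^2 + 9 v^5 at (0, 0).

The Hessian of f at 0 is [[18, 0], [0, 0]] with rank 1, so corank 1. A Groebner basis of the Jacobian ideal J(f) in C{u,v} is {v^4, u}; counting standard monomials gives mu = 4. Corank 1: A-series; mu = 4 gives A_4.

Type A_4, Milnor number mu = 4.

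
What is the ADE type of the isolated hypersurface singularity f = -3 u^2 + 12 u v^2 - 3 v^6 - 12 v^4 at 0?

The Hessian of f at 0 has rank 1. Corank 1: A-series; mu = 5 gives A_5.

A5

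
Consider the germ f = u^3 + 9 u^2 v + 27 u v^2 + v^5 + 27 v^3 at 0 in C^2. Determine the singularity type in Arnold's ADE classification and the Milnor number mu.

Type E_8, Milnor number mu = 8.

The Hessian of f at 0 has rank 0. Corank 2; j^3 = (u + 3*v)^3 is a perfect cube, so E-series; the 5-jet and mu = 8 give E_8.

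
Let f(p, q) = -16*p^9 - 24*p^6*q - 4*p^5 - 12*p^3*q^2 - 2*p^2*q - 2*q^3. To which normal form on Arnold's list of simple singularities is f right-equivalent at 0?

D_{4}

The Hessian of f at 0 has rank 0. Corank 2; j^3 = -2*q*(p^2 + q^2) splits into three distinct lines over C (the quadratic factor has nonzero discriminant), so D_4.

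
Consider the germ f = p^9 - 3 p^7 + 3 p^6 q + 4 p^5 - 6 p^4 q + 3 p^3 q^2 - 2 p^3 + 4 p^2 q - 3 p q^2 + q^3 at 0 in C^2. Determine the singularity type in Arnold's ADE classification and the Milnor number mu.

The Hessian of f at 0 has rank 0. Corank 2; j^3 = -(p - q)*(2*p^2 - 2*p*q + q^2) splits into three distinct lines over C (the quadratic factor has nonzero discriminant), so D_4.

Type D4, Milnor number mu = 4.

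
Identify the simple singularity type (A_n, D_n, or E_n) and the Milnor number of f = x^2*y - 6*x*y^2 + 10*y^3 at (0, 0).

Type D4, Milnor number mu = 4.

The Hessian of f at 0 is [[0, 0], [0, 0]] with rank 0, so corank 2. A Groebner basis of the Jacobian ideal J(f) in C{x,y} is {y^3, x^2 - 6*y^2, x*y - 3*y^2}; counting standard monomials gives mu = 4. Corank 2; j^3 = y*(x^2 - 6*x*y + 10*y^2) splits into three distinct lines over C (the quadratic factor has nonzero discriminant), so D_4.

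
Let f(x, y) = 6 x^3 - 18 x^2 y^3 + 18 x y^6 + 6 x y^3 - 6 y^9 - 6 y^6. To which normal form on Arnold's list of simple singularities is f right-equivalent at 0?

The Hessian of f at 0 has rank 0. Corank 2; j^3 = 6*x^3 is a perfect cube, so E-series; the 4-jet and mu = 7 give E_7.

E7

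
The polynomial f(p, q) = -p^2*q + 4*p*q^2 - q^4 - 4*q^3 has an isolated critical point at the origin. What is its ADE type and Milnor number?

Type D_{5}, Milnor number mu = 5.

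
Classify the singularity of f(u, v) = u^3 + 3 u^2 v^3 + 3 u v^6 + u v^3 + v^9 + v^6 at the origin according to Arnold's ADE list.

E7

The Hessian of f at 0 has rank 0. Corank 2; j^3 = u^3 is a perfect cube, so E-series; the 4-jet and mu = 7 give E_7.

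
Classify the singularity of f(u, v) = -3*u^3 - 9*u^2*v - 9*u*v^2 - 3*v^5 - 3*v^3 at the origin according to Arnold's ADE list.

E_8

The Hessian of f at 0 has rank 0. Corank 2; j^3 = -3*(u + v)^3 is a perfect cube, so E-series; the 5-jet and mu = 8 give E_8.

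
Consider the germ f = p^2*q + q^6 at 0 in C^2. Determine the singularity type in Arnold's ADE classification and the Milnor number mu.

Type D_{7}, Milnor number mu = 7.

The Hessian of f at 0 has rank 0. Corank 2; j^3 = p^2*q has shape L^2 M (L != M), so D-series; mu = 7 gives D_7.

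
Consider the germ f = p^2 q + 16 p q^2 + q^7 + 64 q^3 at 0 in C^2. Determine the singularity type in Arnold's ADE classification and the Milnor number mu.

Type D_{8}, Milnor number mu = 8.

The Hessian of f at 0 is [[0, 0], [0, 0]] with rank 0, so corank 2. A Groebner basis of the Jacobian ideal J(f) in C{p,q} is {p^2/7 + q^6 - 64*q^2/7, p^3 + 512*q^3, p*q + 8*q^2}; counting standard monomials gives mu = 8. Corank 2; j^3 = q*(p + 8*q)^2 has shape L^2 M (L != M), so D-series; mu = 8 gives D_8.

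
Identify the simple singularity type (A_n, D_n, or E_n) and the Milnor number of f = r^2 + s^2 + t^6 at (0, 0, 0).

Type A_5, Milnor number mu = 5.

The Hessian of f at 0 has rank 2. Corank 1: A-series; mu = 5 gives A_5.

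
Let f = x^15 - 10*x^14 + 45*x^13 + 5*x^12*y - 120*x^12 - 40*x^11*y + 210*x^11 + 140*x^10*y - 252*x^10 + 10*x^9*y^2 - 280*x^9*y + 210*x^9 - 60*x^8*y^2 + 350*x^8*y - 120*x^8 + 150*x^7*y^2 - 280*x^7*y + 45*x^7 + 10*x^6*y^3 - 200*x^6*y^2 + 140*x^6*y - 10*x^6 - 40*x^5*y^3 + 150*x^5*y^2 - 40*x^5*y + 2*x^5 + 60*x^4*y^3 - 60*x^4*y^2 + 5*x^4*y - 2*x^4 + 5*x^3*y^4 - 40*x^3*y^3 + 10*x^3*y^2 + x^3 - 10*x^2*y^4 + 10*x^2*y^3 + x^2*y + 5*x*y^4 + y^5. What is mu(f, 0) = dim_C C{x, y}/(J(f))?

The Hessian of f at 0 has rank 0. Corank 2; j^3 = x^2*(x + y) has shape L^2 M (L != M), so D-series; mu = 6 gives D_6.

6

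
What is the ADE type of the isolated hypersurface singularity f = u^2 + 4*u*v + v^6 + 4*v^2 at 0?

The Hessian of f at 0 is [[2, 4], [4, 8]] with rank 1, so corank 1. A Groebner basis of the Jacobian ideal J(f) in C{u,v} is {v^5, u + 2*v}; counting standard monomials gives mu = 5. Corank 1: A-series; mu = 5 gives A_5.

A5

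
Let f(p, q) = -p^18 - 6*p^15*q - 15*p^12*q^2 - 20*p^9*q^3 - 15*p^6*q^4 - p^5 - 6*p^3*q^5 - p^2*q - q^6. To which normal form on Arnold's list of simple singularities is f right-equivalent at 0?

D7

The Hessian of f at 0 is [[0, 0], [0, 0]] with rank 0, so corank 2. A Groebner basis of the Jacobian ideal J(f) in C{p,q} is {p^2/6 + q^5, p^3, p*q}; counting standard monomials gives mu = 7. Corank 2; j^3 = -p^2*q has shape L^2 M (L != M), so D-series; mu = 7 gives D_7.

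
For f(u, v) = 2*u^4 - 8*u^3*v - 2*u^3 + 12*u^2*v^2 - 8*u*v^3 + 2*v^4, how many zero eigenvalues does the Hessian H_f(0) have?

2

Hessian at 0 has rank 0.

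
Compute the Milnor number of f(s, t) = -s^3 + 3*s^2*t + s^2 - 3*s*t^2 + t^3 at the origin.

2

The Hessian of f at 0 is [[2, 0], [0, 0]] with rank 1, so corank 1. A Groebner basis of the Jacobian ideal J(f) in C{s,t} is {t^2, s}; counting standard monomials gives mu = 2. Corank 1: A-series; mu = 2 gives A_2.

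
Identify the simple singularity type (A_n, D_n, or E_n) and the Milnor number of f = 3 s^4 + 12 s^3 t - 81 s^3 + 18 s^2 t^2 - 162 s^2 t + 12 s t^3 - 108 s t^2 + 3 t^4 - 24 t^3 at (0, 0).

Type E6, Milnor number mu = 6.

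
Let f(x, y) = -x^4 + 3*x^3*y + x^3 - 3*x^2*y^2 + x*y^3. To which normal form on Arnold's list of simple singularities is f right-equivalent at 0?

E_{7}

The Hessian of f at 0 has rank 0. Corank 2; j^3 = x^3 is a perfect cube, so E-series; the 4-jet and mu = 7 give E_7.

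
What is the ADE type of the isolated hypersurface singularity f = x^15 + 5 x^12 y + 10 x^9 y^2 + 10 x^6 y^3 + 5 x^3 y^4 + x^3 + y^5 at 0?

E8

The Hessian of f at 0 is [[0, 0], [0, 0]] with rank 0, so corank 2. A Groebner basis of the Jacobian ideal J(f) in C{x,y} is {y^4, x^2}; counting standard monomials gives mu = 8. Corank 2; j^3 = x^3 is a perfect cube, so E-series; the 5-jet and mu = 8 give E_8.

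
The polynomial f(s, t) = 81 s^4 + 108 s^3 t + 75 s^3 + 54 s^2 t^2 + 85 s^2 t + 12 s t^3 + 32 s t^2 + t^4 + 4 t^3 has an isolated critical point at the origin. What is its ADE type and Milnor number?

Type D5, Milnor number mu = 5.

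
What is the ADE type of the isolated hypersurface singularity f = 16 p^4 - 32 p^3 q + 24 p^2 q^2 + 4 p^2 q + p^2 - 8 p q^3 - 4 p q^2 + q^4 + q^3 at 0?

A2

The Hessian of f at 0 has rank 1. Corank 1: A-series; mu = 2 gives A_2.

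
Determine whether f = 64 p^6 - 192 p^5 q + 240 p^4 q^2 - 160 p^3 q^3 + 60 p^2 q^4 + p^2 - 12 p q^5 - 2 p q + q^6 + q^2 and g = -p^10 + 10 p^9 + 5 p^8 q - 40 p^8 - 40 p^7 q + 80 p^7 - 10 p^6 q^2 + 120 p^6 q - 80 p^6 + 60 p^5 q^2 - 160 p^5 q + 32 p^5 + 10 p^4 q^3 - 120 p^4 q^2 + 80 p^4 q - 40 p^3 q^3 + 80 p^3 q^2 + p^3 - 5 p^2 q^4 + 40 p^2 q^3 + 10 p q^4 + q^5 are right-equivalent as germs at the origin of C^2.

No.

The Hessian of f at 0 has rank 1. Corank 1: A-series; mu = 5 gives A_5. The Hessian of g at 0 has rank 0. Corank 2; j^3 = p^3 is a perfect cube, so E-series; the 5-jet and mu = 8 give E_8. f is A_5 but g is E_8, hence not right-equivalent.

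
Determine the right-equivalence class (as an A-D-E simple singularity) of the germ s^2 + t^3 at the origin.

The Hessian of f at 0 has rank 1. Corank 1: A-series; mu = 2 gives A_2.

A_2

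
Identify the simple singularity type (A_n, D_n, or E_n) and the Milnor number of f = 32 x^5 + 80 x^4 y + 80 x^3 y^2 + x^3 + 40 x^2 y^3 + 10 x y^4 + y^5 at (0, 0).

Type E_8, Milnor number mu = 8.

The Hessian of f at 0 has rank 0. Corank 2; j^3 = x^3 is a perfect cube, so E-series; the 5-jet and mu = 8 give E_8.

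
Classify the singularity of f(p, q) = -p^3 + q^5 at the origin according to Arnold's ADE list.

The Hessian of f at 0 is [[0, 0], [0, 0]] with rank 0, so corank 2. A Groebner basis of the Jacobian ideal J(f) in C{p,q} is {q^4, p^2}; counting standard monomials gives mu = 8. Corank 2; j^3 = -p^3 is a perfect cube, so E-series; the 5-jet and mu = 8 give E_8.

E8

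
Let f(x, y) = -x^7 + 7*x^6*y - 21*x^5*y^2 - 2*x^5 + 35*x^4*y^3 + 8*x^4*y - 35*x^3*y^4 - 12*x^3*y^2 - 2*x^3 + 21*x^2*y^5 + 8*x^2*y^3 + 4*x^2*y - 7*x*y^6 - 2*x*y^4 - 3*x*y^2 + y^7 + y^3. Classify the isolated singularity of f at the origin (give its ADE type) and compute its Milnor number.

The Hessian of f at 0 has rank 0. Corank 2; j^3 = -(x - y)*(2*x^2 - 2*x*y + y^2) splits into three distinct lines over C (the quadratic factor has nonzero discriminant), so D_4.

Type D_4, Milnor number mu = 4.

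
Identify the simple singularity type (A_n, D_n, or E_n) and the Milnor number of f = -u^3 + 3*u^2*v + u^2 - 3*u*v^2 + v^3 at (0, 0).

The Hessian of f at 0 has rank 1. Corank 1: A-series; mu = 2 gives A_2.

Type A_2, Milnor number mu = 2.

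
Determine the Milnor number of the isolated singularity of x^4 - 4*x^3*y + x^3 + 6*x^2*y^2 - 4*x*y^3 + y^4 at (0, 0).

The Hessian of f at 0 is [[0, 0], [0, 0]] with rank 0, so corank 2. A Groebner basis of the Jacobian ideal J(f) in C{x,y} is {y^4, x*y^2 - y^3/3, x^2}; counting standard monomials gives mu = 6. Corank 2; j^3 = x^3 is a perfect cube, so E-series; the 4-jet and mu = 6 give E_6.

6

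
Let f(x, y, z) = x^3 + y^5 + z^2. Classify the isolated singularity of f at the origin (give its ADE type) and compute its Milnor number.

Type E_8, Milnor number mu = 8.

The Hessian of f at 0 has rank 1. Corank 2; j^3 = x^3 is a perfect cube, so E-series; the 5-jet and mu = 8 give E_8.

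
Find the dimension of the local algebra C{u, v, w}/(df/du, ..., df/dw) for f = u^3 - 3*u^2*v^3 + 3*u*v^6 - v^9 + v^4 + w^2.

6

The Hessian of f at 0 has rank 1. Corank 2; j^3 = u^3 is a perfect cube, so E-series; the 4-jet and mu = 6 give E_6.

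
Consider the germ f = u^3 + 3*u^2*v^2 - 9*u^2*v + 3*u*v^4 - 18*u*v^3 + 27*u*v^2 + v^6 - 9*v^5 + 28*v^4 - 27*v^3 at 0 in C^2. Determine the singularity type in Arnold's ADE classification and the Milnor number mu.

The Hessian of f at 0 is [[0, 0], [0, 0]] with rank 0, so corank 2. A Groebner basis of the Jacobian ideal J(f) in C{u,v} is {u^3 + 27*u^2/2 - 81*u*v + 243*v^2/2, u^2*v + 3*u^2 - 18*u*v + 27*v^2, u^2/2 + u*v^2 - 3*u*v + 9*v^2/2, v^3}; counting standard monomials gives mu = 6. Corank 2; j^3 = (u - 3*v)^3 is a perfect cube, so E-series; the 4-jet and mu = 6 give E_6.

Type E_{6}, Milnor number mu = 6.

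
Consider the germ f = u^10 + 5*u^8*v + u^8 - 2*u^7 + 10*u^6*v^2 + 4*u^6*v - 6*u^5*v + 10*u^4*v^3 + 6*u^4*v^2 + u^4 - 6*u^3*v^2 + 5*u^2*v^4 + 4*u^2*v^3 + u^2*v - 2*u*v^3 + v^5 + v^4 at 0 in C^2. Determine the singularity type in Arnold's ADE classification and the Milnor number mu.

The Hessian of f at 0 has rank 0. Corank 2; j^3 = u^2*v has shape L^2 M (L != M), so D-series; mu = 5 gives D_5.

Type D5, Milnor number mu = 5.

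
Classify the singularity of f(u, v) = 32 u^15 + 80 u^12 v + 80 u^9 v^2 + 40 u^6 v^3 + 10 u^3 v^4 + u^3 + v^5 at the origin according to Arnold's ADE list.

E_{8}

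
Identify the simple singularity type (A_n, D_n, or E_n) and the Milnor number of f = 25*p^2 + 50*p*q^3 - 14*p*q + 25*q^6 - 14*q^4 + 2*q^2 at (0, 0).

The Hessian of f at 0 is [[50, -14], [-14, 4]] with rank 2, so corank 0. A Groebner basis of the Jacobian ideal J(f) in C{p,q} is {p, q}; counting standard monomials gives mu = 1. Corank 0: nondegenerate Morse point, so A_1.

Type A_{1}, Milnor number mu = 1.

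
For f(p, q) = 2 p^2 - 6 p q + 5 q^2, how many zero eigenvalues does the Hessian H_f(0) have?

The Hessian at 0 is [[4, -6], [-6, 10]] of rank 2; hence corank 0.

0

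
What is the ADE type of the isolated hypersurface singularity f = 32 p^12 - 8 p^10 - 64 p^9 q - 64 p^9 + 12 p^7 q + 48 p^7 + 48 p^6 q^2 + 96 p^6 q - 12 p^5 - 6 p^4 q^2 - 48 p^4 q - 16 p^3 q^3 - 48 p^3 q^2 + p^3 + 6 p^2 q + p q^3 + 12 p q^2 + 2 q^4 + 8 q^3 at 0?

E7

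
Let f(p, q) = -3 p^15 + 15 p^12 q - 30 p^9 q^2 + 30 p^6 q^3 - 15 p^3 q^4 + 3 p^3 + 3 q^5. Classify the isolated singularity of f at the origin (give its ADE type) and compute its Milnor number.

The Hessian of f at 0 has rank 0. Corank 2; j^3 = 3*p^3 is a perfect cube, so E-series; the 5-jet and mu = 8 give E_8.

Type E8, Milnor number mu = 8.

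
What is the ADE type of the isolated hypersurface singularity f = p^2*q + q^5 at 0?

The Hessian of f at 0 has rank 0. Corank 2; j^3 = p^2*q has shape L^2 M (L != M), so D-series; mu = 6 gives D_6.

D_{6}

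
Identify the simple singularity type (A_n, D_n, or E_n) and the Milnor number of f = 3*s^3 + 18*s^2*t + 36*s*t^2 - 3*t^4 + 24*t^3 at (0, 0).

Type E_6, Milnor number mu = 6.

The Hessian of f at 0 is [[0, 0], [0, 0]] with rank 0, so corank 2. A Groebner basis of the Jacobian ideal J(f) in C{s,t} is {t^3, s^2 + 4*s*t + 4*t^2}; counting standard monomials gives mu = 6. Corank 2; j^3 = 3*(s + 2*t)^3 is a perfect cube, so E-series; the 4-jet and mu = 6 give E_6.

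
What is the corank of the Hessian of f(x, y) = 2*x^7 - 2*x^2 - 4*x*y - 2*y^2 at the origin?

1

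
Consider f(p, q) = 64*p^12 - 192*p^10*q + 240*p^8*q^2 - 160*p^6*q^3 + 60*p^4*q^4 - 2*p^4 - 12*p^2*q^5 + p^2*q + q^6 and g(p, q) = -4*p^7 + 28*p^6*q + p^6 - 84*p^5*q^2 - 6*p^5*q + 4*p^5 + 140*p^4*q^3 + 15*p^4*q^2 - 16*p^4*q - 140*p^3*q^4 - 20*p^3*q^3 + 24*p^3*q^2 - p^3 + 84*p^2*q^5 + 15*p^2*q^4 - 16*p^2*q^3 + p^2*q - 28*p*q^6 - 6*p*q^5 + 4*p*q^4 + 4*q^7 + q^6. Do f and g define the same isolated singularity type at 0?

Yes.

The Hessian of f at 0 has rank 0. Corank 2; j^3 = p^2*q has shape L^2 M (L != M), so D-series; mu = 7 gives D_7. The Hessian of g at 0 has rank 0. Corank 2; j^3 = -p^2*(p - q) has shape L^2 M (L != M), so D-series; mu = 7 gives D_7. Both have type D_7, hence right-equivalent.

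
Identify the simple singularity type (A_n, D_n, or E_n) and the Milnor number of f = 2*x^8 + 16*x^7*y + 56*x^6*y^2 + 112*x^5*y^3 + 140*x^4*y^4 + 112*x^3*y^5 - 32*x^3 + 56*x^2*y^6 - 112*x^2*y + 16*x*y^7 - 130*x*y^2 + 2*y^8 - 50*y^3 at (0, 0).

The Hessian of f at 0 has rank 0. Corank 2; j^3 = -2*(x + y)*(4*x + 5*y)^2 has shape L^2 M (L != M), so D-series; mu = 9 gives D_9.

Type D_9, Milnor number mu = 9.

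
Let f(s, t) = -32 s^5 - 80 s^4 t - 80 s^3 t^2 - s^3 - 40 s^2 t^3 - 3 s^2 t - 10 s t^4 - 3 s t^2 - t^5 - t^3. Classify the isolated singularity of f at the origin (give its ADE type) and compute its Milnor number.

Type E_8, Milnor number mu = 8.

The Hessian of f at 0 is [[0, 0], [0, 0]] with rank 0, so corank 2. A Groebner basis of the Jacobian ideal J(f) in C{s,t} is {t^5, s*t^3 + 7*t^4/8, s^2 + 2*s*t + t^2}; counting standard monomials gives mu = 8. Corank 2; j^3 = -(s + t)^3 is a perfect cube, so E-series; the 5-jet and mu = 8 give E_8.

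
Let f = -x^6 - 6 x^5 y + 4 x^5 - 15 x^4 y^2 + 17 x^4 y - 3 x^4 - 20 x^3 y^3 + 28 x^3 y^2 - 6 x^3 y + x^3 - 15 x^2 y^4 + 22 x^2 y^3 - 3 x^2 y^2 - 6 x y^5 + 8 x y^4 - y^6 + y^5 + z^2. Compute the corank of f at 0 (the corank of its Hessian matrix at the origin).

2

The Hessian at 0 is [[0, 0, 0], [0, 0, 0], [0, 0, 2]] of rank 1; hence corank 2.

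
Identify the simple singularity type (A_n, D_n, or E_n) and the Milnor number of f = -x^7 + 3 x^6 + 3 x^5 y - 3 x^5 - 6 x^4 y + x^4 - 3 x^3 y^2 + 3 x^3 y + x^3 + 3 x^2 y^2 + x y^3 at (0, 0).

The Hessian of f at 0 is [[0, 0], [0, 0]] with rank 0, so corank 2. A Groebner basis of the Jacobian ideal J(f) in C{x,y} is {3*x^2 + y^4 + y^3, x^3, x^2*y - x^2 - y^3/3, 2*x^2 + x*y^2 + 2*y^3/3}; counting standard monomials gives mu = 7. Corank 2; j^3 = x^3 is a perfect cube, so E-series; the 4-jet and mu = 7 give E_7.

Type E7, Milnor number mu = 7.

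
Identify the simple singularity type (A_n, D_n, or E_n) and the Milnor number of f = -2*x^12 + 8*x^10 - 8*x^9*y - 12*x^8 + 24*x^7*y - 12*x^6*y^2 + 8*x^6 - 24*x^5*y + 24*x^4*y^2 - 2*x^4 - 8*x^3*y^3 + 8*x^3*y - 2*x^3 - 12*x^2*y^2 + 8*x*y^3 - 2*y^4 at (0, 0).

Type E_{6}, Milnor number mu = 6.

The Hessian of f at 0 is [[0, 0], [0, 0]] with rank 0, so corank 2. A Groebner basis of the Jacobian ideal J(f) in C{x,y} is {y^4, x*y^2 - y^3/3, x^2}; counting standard monomials gives mu = 6. Corank 2; j^3 = -2*x^3 is a perfect cube, so E-series; the 4-jet and mu = 6 give E_6.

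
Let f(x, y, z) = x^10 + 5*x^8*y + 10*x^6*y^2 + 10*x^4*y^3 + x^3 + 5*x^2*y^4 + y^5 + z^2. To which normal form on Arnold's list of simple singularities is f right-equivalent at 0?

The Hessian of f at 0 has rank 1. Corank 2; j^3 = x^3 is a perfect cube, so E-series; the 5-jet and mu = 8 give E_8.

E_{8}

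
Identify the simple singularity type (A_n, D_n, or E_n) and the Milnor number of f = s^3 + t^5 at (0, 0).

Type E8, Milnor number mu = 8.

The Hessian of f at 0 has rank 0. Corank 2; j^3 = s^3 is a perfect cube, so E-series; the 5-jet and mu = 8 give E_8.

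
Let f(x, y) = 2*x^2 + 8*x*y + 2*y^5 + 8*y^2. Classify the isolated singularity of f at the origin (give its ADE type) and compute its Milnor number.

Type A_4, Milnor number mu = 4.

The Hessian of f at 0 is [[4, 8], [8, 16]] with rank 1, so corank 1. A Groebner basis of the Jacobian ideal J(f) in C{x,y} is {y^4, x + 2*y}; counting standard monomials gives mu = 4. Corank 1: A-series; mu = 4 gives A_4.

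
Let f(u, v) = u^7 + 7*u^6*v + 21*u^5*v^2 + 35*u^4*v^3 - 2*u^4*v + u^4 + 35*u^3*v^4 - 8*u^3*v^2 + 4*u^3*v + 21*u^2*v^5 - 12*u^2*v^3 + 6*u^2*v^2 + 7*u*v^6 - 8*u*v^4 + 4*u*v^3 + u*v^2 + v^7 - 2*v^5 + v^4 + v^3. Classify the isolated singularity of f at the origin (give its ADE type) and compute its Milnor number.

The Hessian of f at 0 has rank 0. Corank 2; j^3 = v^2*(u + v) has shape L^2 M (L != M), so D-series; mu = 5 gives D_5.

Type D_5, Milnor number mu = 5.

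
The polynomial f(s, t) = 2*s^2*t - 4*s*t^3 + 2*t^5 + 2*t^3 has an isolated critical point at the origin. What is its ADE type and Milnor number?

Type D4, Milnor number mu = 4.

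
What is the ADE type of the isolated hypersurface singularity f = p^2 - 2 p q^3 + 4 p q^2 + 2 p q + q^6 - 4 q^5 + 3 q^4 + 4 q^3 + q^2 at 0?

A3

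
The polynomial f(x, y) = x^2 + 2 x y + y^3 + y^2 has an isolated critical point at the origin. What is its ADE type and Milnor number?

The Hessian of f at 0 is [[2, 2], [2, 2]] with rank 1, so corank 1. A Groebner basis of the Jacobian ideal J(f) in C{x,y} is {y^2, x + y}; counting standard monomials gives mu = 2. Corank 1: A-series; mu = 2 gives A_2.

Type A_2, Milnor number mu = 2.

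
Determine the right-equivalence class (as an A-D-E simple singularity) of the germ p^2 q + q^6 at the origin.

D7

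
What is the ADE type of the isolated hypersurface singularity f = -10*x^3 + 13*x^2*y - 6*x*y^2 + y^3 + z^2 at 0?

D_4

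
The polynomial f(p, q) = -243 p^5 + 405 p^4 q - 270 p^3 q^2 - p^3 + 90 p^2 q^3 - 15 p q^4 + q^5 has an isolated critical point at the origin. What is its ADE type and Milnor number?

Type E_8, Milnor number mu = 8.

The Hessian of f at 0 has rank 0. Corank 2; j^3 = -p^3 is a perfect cube, so E-series; the 5-jet and mu = 8 give E_8.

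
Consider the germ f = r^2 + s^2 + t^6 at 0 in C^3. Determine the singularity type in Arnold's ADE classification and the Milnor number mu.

Type A5, Milnor number mu = 5.

The Hessian of f at 0 has rank 2. Corank 1: A-series; mu = 5 gives A_5.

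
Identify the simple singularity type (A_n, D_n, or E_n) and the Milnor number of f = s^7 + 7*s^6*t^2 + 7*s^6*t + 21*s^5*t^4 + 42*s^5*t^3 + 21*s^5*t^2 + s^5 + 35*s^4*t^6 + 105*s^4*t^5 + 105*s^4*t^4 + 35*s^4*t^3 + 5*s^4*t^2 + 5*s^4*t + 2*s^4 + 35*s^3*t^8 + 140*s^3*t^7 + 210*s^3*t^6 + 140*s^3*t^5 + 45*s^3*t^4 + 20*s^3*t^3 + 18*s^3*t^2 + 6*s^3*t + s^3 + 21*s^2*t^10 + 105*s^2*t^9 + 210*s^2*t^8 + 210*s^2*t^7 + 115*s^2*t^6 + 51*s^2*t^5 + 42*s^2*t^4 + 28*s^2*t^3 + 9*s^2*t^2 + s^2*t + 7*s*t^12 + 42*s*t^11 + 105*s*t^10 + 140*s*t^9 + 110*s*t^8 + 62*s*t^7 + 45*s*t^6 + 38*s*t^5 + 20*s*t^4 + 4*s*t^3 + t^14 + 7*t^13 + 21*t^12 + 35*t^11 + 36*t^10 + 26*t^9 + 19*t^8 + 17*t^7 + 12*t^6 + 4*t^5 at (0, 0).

The Hessian of f at 0 has rank 0. Corank 2; j^3 = s^2*(s + t) has shape L^2 M (L != M), so D-series; mu = 8 gives D_8.

Type D_{8}, Milnor number mu = 8.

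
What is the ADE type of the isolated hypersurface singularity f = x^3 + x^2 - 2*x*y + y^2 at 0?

A_{2}

The Hessian of f at 0 has rank 1. Corank 1: A-series; mu = 2 gives A_2.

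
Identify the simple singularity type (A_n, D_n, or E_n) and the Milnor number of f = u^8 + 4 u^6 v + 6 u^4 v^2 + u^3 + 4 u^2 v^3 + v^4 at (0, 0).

Type E_6, Milnor number mu = 6.

The Hessian of f at 0 is [[0, 0], [0, 0]] with rank 0, so corank 2. A Groebner basis of the Jacobian ideal J(f) in C{u,v} is {v^3, u^2}; counting standard monomials gives mu = 6. Corank 2; j^3 = u^3 is a perfect cube, so E-series; the 4-jet and mu = 6 give E_6.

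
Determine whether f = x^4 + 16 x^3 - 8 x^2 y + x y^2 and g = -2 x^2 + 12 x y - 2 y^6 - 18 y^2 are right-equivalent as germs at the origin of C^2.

The Hessian of f at 0 is [[0, 0], [0, 0]] with rank 0, so corank 2. A Groebner basis of the Jacobian ideal J(f) in C{x,y} is {x*y^2 - 16*x*y + 4*y^2, -64*x*y + y^3 + 16*y^2, x^2 - x*y/4}; counting standard monomials gives mu = 5. Corank 2; j^3 = x*(4*x - y)^2 has shape L^2 M (L != M), so D-series; mu = 5 gives D_5. The Hessian of g at 0 is [[-4, 12], [12, -36]] with rank 1, so corank 1. A Groebner basis of the Jacobian ideal J(g) in C{x,y} is {y^5, x - 3*y}; counting standard monomials gives mu = 5. Corank 1: A-series; mu = 5 gives A_5. f is D_5 but g is A_5, hence not right-equivalent.

No.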